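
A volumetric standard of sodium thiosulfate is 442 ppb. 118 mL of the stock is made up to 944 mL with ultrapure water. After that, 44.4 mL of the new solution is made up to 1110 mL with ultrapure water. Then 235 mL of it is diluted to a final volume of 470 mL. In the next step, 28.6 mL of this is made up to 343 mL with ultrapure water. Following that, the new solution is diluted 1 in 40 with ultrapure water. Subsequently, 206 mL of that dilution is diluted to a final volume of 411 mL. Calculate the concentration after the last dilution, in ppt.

Overall dilution factor = 8 × 25 × 2 × 11.99 × 40 × 1.995 = 3.83 × 10⁵.
442 ppb / 3.83 × 10⁵ = 1.15 × 10⁻³ ppb = 1.15 ppt.

1.15 ppt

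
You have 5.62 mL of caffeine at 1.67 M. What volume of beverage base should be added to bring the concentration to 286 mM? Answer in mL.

27.2 mL

286 mM = 0.286 M.
V₂ = C₁V₁/C₂ = 1.67 × 5.62 / 0.286 = 32.8 mL.
Diluent to add = V₂ − V₁ = 32.8 − 5.62 = 27.2 mL.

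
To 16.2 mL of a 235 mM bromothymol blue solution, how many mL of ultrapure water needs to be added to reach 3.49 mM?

1070 mL

V₂ = C₁V₁/C₂ = 235 × 16.2 / 3.49 = 1091 mL.
Diluent to add = V₂ − V₁ = 1091 − 16.2 = 1070 mL.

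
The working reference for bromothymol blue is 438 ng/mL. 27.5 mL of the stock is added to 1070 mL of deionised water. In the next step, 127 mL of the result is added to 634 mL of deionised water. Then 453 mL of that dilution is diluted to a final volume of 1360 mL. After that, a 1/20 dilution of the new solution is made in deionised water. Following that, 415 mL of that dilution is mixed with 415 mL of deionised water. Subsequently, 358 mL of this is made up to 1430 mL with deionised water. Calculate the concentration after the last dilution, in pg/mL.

Overall dilution factor = 39.91 × 5.992 × 3.002 × 20 × 2 × 3.994 = 1.15 × 10⁵.
438 ng/mL / 1.15 × 10⁵ = 3.82 × 10⁻³ ng/mL = 3.82 pg/mL.

3.82 pg/mL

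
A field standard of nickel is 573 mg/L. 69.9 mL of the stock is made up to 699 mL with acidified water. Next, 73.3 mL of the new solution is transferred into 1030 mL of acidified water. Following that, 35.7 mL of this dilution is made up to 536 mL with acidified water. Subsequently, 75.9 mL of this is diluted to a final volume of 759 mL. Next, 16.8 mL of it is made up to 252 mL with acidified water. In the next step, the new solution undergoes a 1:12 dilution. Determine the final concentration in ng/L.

141 ng/L

Overall dilution factor = 10 × 15.05 × 15.01 × 10 × 15 × 12 = 4.07 × 10⁶.
573 mg/L / 4.07 × 10⁶ = 1.41 × 10⁻⁴ mg/L = 141 ng/L.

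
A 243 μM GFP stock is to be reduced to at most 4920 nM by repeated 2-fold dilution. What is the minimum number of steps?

Need 2ⁿ ≥ 49.4, so n ≥ log(49.4)/log(2) = 5.63.
Minimum whole steps: n = 6.

6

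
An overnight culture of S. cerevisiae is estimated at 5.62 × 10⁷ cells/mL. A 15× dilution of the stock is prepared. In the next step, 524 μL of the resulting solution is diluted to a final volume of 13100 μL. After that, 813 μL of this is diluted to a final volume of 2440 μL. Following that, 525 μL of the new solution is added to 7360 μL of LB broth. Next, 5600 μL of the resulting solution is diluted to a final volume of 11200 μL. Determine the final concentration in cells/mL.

1660 cells/mL

Overall dilution factor = 15 × 25 × 3.001 × 15.02 × 2 = 3.38 × 10⁴.
5.62 × 10⁷ cells/mL / 3.38 × 10⁴ = 1660 cells/mL.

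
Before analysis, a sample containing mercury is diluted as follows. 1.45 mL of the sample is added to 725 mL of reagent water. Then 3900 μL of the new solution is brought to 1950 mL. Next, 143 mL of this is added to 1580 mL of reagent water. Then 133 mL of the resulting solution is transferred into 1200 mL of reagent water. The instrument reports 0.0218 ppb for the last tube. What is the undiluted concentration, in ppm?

Overall dilution factor = 501 × 500 × 12.05 × 10.02 = 3.03 × 10⁷.
Original = 0.0218 ppb × 3.03 × 10⁷ = 6.59 × 10⁵ ppb = 659 ppm.

659 ppm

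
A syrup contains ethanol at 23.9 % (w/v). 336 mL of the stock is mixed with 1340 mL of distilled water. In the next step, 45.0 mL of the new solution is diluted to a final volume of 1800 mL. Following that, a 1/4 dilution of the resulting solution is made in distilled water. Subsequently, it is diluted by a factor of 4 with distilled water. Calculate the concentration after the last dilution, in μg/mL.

Overall dilution factor = 4.988 × 40 × 4 × 4 = 3192.
23.9 % (w/v) / 3192 = 7.49 × 10⁻³ % (w/v) = 74.9 μg/mL.

74.9 μg/mL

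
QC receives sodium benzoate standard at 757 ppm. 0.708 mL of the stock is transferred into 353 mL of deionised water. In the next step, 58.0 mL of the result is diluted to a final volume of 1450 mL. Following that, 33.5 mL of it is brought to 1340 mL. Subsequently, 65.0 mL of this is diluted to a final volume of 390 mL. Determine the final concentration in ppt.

253 ppt

Overall dilution factor = 499.6 × 25 × 40 × 6 = 3.00 × 10⁶.
757 ppm / 3.00 × 10⁶ = 2.53 × 10⁻⁴ ppm = 253 ppt.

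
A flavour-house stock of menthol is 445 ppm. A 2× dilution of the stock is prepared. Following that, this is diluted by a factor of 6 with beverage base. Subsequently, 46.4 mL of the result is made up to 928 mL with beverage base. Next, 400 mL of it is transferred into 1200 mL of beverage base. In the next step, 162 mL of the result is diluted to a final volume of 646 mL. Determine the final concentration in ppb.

Overall dilution factor = 2 × 6 × 20 × 4 × 3.988 = 3828.
445 ppm / 3828 = 0.116 ppm = 116 ppb.

116 ppb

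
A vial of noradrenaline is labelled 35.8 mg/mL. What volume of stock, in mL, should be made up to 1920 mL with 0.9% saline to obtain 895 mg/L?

48.0 mL

895 mg/L = 0.895 mg/mL.
V₁ = C₂V₂/C₁ = 0.895 × 1920 / 35.8 = 48.0 mL.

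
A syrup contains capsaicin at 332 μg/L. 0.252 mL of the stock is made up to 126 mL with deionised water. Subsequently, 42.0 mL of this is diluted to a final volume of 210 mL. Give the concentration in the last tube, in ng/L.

Overall dilution factor = 500 × 5 = 2500.
332 μg/L / 2500 = 0.133 μg/L = 133 ng/L.

133 ng/L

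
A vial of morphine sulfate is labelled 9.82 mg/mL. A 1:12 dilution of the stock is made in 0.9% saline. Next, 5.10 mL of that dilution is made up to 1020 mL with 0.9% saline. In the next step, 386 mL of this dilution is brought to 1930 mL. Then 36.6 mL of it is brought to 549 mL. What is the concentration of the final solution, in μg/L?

54.6 μg/L

Overall dilution factor = 12 × 200 × 5 × 15 = 1.80 × 10⁵.
9.82 mg/mL / 1.80 × 10⁵ = 5.46 × 10⁻⁵ mg/mL = 54.6 μg/L.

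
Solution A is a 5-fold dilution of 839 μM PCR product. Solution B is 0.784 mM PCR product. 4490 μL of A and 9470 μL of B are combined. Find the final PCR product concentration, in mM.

0.586 mM

C_A = 839 μM / 5 = 168 μM.
C_B = 0.784 mM = 784 μM.
C_mix = (C_A·V_A + C_B·V_B)/(V_A + V_B) = (168×4490 + 784×9470) / 13960 = 586 μM = 0.586 mM.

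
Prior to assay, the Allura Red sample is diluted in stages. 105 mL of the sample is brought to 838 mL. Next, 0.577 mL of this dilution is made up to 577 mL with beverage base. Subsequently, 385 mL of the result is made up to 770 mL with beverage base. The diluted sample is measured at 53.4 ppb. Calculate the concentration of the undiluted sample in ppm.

Overall dilution factor = 7.981 × 1000 × 2 = 1.60 × 10⁴.
Original = 53.4 ppb × 1.60 × 10⁴ = 8.52 × 10⁵ ppb = 852 ppm.

852 ppm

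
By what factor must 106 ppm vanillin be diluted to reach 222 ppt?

4.77 × 10⁵

Factor = C₀/C_target = 106 ppm / 222 ppt = 4.77 × 10⁵.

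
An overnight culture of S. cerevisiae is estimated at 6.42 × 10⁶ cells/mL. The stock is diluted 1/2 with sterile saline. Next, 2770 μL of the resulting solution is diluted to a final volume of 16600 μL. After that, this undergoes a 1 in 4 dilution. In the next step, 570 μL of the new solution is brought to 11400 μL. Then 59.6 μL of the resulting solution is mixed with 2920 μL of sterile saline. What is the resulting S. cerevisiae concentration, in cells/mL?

Overall dilution factor = 2 × 5.993 × 4 × 20 × 49.99 = 4.79 × 10⁴.
6.42 × 10⁶ cells/mL / 4.79 × 10⁴ = 134 cells/mL.

134 cells/mL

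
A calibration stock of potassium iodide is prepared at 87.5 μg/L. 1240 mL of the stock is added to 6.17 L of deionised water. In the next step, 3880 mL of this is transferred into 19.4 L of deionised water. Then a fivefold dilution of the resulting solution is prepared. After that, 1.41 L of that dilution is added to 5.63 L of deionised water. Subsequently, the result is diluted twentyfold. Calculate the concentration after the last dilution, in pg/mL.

Overall dilution factor = 5.976 × 6 × 5 × 4.993 × 20 = 1.79 × 10⁴.
87.5 μg/L / 1.79 × 10⁴ = 4.89 × 10⁻³ μg/L = 4.89 pg/mL.

4.89 pg/mL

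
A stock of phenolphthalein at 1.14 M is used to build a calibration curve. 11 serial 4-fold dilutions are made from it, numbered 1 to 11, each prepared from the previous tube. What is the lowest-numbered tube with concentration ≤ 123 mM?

tube 2

Tube n has concentration 1.14 M / 4ⁿ.
Need 4ⁿ ≥ 1.14 M / 123 mM = 9.27, so n ≥ 1.61.
First such tube: n = 2.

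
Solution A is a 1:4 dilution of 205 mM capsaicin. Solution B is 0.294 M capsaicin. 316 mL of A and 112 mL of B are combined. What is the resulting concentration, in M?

0.115 M

C_A = 205 mM / 4 = 51.2 mM.
C_B = 0.294 M = 294 mM.
C_mix = (C_A·V_A + C_B·V_B)/(V_A + V_B) = (51.2×316 + 294×112) / 428.0 = 115 mM = 0.115 M.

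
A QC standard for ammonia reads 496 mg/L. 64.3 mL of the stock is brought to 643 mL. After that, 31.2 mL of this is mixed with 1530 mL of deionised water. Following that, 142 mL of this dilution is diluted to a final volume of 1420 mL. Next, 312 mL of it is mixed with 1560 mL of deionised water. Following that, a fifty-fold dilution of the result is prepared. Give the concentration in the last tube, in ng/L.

330 ng/L

Overall dilution factor = 10 × 50.04 × 10 × 6 × 50 = 1.50 × 10⁶.
496 mg/L / 1.50 × 10⁶ = 3.30 × 10⁻⁴ mg/L = 330 ng/L.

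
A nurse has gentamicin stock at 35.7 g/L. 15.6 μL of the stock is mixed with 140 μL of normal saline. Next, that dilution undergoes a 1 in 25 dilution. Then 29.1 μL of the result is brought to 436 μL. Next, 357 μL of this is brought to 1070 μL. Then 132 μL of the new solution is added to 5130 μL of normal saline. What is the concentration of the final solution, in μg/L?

80.0 μg/L

Overall dilution factor = 9.974 × 25 × 14.98 × 2.997 × 39.86 = 4.46 × 10⁵.
35.7 g/L / 4.46 × 10⁵ = 8.00 × 10⁻⁵ g/L = 80.0 μg/L.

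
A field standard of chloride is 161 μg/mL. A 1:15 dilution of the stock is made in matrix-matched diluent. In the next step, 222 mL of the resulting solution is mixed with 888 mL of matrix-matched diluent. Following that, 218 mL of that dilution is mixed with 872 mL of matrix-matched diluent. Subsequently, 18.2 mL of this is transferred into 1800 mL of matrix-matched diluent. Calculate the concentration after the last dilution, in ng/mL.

4.30 ng/mL

Overall dilution factor = 15 × 5 × 5 × 99.90 = 3.75 × 10⁴.
161 μg/mL / 3.75 × 10⁴ = 4.30 × 10⁻³ μg/mL = 4.30 ng/mL.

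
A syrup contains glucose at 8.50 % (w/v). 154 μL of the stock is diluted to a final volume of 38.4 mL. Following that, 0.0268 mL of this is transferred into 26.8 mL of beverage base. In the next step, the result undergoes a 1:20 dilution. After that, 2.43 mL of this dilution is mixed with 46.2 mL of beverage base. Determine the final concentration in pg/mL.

851 pg/mL

Overall dilution factor = 249.4 × 1001 × 20 × 20.01 = 9.99 × 10⁷.
8.50 % (w/v) / 9.99 × 10⁷ = 8.51 × 10⁻⁸ % (w/v) = 851 pg/mL.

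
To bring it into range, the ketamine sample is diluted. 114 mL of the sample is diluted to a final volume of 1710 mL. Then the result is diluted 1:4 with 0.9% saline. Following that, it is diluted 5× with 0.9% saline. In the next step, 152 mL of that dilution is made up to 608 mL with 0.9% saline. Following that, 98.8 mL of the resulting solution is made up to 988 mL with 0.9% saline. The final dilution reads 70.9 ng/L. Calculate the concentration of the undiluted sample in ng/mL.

Overall dilution factor = 15 × 4 × 5 × 4 × 10 = 1.20 × 10⁴.
Original = 70.9 ng/L × 1.20 × 10⁴ = 8.51 × 10⁵ ng/L = 851 ng/mL.

851 ng/mL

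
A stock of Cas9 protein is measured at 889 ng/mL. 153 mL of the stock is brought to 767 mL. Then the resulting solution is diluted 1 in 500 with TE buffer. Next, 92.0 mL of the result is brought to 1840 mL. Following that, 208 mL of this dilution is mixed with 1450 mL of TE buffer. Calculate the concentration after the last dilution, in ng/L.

Overall dilution factor = 5.013 × 500 × 20 × 7.971 = 4.00 × 10⁵.
889 ng/mL / 4.00 × 10⁵ = 2.22 × 10⁻³ ng/mL = 2.22 ng/L.

2.22 ng/L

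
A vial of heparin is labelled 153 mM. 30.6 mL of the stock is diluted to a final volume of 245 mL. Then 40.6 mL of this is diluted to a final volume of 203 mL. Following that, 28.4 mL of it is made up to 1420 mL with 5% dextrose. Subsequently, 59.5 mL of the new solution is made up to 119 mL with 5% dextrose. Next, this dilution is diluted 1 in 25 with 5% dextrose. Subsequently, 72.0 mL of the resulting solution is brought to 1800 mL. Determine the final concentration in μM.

0.0612 μM

Overall dilution factor = 8.007 × 5 × 50 × 2 × 25 × 25 = 2.50 × 10⁶.
153 mM / 2.50 × 10⁶ = 6.12 × 10⁻⁵ mM = 0.0612 μM.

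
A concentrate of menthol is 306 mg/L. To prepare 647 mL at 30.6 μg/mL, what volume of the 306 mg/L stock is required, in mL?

30.6 μg/mL = 30.6 mg/L.
V₁ = C₂V₂/C₁ = 30.6 × 647 / 306 = 64.7 mL.

64.7 mL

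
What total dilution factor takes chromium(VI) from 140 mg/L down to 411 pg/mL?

Factor = C₀/C_target = 140 mg/L / 411 pg/mL = 3.41 × 10⁵.

3.41 × 10⁵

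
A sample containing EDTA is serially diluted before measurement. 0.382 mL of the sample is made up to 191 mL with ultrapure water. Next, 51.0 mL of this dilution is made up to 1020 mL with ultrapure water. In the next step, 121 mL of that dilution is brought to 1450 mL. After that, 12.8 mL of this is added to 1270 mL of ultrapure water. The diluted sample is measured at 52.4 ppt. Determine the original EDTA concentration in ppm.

Overall dilution factor = 500 × 20 × 11.98 × 100.2 = 1.20 × 10⁷.
Original = 52.4 ppt × 1.20 × 10⁷ = 6.29 × 10⁸ ppt = 629 ppm.

629 ppm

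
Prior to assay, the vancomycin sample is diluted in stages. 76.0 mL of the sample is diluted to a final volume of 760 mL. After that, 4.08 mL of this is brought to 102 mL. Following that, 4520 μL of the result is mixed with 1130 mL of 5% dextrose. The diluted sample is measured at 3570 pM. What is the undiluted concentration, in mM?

Overall dilution factor = 10 × 25 × 251 = 6.28 × 10⁴.
Original = 3570 pM × 6.28 × 10⁴ = 2.24 × 10⁸ pM = 0.224 mM.

0.224 mM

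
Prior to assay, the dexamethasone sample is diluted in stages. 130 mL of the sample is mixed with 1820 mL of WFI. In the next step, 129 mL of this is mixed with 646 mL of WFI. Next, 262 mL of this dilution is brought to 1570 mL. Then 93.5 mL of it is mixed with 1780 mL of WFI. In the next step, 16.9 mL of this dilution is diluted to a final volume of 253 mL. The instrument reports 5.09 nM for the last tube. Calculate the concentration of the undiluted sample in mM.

Overall dilution factor = 15 × 6.008 × 5.992 × 20.04 × 14.97 = 1.62 × 10⁵.
Original = 5.09 nM × 1.62 × 10⁵ = 8.25 × 10⁵ nM = 0.825 mM.

0.825 mM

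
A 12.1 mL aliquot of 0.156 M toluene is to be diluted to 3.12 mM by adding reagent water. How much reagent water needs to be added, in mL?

3.12 mM = 3.12 × 10⁻³ M.
V₂ = C₁V₁/C₂ = 0.156 × 12.1 / 3.12 × 10⁻³ = 605 mL.
Diluent to add = V₂ − V₁ = 605 − 12.1 = 593 mL.

593 mL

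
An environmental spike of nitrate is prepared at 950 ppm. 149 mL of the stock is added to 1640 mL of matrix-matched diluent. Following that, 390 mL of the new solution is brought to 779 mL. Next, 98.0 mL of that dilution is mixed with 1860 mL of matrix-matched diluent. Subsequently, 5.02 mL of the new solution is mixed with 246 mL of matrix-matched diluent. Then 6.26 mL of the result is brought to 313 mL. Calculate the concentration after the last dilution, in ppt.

793 ppt

Overall dilution factor = 12.01 × 1.997 × 19.98 × 50.00 × 50 = 1.20 × 10⁶.
950 ppm / 1.20 × 10⁶ = 7.93 × 10⁻⁴ ppm = 793 ppt.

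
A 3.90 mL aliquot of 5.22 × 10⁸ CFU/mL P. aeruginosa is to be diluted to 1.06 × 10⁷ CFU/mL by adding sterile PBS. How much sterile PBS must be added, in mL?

V₂ = C₁V₁/C₂ = 5.22 × 10⁸ × 3.90 / 1.06 × 10⁷ = 192 mL.
Diluent to add = V₂ − V₁ = 192 − 3.90 = 188 mL.

188 mL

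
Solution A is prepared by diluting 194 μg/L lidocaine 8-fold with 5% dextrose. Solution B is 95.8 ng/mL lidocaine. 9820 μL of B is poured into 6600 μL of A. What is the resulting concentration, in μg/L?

67.0 μg/L

C_A = 194 μg/L / 8 = 24.2 μg/L.
C_B = 95.8 ng/mL = 95.8 μg/L.
C_mix = (C_A·V_A + C_B·V_B)/(V_A + V_B) = (24.2×6600 + 95.8×9820) / 16420 = 67.0 μg/L.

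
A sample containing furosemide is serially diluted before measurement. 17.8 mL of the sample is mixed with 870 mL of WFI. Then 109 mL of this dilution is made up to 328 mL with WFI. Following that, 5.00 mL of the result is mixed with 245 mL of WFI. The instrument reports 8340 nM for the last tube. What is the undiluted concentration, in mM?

Overall dilution factor = 49.88 × 3.009 × 50 = 7504.
Original = 8340 nM × 7504 = 6.26 × 10⁷ nM = 62.6 mM.

62.6 mM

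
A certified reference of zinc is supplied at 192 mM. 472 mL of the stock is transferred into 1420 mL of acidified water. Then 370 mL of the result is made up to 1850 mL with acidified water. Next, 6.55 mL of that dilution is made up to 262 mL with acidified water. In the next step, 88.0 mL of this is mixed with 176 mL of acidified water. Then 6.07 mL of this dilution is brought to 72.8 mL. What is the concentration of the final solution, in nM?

6660 nM

Overall dilution factor = 4.008 × 5 × 40 × 3 × 11.99 = 2.88 × 10⁴.
192 mM / 2.88 × 10⁴ = 6.66 × 10⁻³ mM = 6660 nM.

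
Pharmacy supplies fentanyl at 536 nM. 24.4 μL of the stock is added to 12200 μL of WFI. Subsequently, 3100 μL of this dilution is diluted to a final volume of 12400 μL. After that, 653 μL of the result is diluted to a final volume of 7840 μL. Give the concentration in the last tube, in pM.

22.3 pM

Overall dilution factor = 501 × 4 × 12.01 = 2.41 × 10⁴.
536 nM / 2.41 × 10⁴ = 0.0223 nM = 22.3 pM.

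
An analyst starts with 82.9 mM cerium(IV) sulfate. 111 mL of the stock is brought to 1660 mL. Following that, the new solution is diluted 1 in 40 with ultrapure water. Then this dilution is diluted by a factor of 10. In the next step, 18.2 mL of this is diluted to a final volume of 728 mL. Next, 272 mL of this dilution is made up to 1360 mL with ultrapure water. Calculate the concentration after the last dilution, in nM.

Overall dilution factor = 14.95 × 40 × 10 × 40 × 5 = 1.20 × 10⁶.
82.9 mM / 1.20 × 10⁶ = 6.93 × 10⁻⁵ mM = 69.3 nM.

69.3 nM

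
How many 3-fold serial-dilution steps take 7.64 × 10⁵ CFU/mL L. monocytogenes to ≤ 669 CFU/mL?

7

Need 3ⁿ ≥ 1142, so n ≥ log(1142)/log(3) = 6.41.
Minimum whole steps: n = 7.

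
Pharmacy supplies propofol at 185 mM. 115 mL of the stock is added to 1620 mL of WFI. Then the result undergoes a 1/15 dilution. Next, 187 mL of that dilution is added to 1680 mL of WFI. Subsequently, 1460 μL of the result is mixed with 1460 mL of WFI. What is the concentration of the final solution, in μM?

Overall dilution factor = 15.09 × 15 × 9.984 × 1001 = 2.26 × 10⁶.
185 mM / 2.26 × 10⁶ = 8.18 × 10⁻⁵ mM = 0.0818 μM.

0.0818 μM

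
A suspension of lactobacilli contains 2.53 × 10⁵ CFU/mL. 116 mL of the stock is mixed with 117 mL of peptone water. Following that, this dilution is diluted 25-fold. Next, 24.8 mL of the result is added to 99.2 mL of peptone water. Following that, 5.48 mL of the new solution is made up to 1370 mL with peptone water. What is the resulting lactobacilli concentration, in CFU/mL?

Overall dilution factor = 2.009 × 25 × 5 × 250 = 6.28 × 10⁴.
2.53 × 10⁵ CFU/mL / 6.28 × 10⁴ = 4.03 CFU/mL.

4.03 CFU/mL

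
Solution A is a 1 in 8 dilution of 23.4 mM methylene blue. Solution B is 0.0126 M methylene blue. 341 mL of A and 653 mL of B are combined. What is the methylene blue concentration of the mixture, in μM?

C_A = 23.4 mM / 8 = 2.92 mM.
C_B = 0.0126 M = 12.6 mM.
C_mix = (C_A·V_A + C_B·V_B)/(V_A + V_B) = (2.92×341 + 12.6×653) / 994.0 = 9.28 mM = 9280 μM.

9280 μM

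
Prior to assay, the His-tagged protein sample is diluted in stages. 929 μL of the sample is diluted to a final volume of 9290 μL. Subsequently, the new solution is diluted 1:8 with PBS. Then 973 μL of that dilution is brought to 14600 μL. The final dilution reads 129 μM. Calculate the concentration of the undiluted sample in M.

Overall dilution factor = 10 × 8 × 15.01 = 1200.
Original = 129 μM × 1200 = 1.55 × 10⁵ μM = 0.155 M.

0.155 M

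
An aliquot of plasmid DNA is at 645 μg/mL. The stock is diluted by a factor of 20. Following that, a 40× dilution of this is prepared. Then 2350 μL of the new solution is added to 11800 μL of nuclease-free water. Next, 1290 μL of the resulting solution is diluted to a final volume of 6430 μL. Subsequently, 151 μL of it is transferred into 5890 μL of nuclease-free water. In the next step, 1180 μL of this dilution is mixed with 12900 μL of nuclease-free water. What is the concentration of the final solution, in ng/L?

56.3 ng/L

Overall dilution factor = 20 × 40 × 6.021 × 4.984 × 40.01 × 11.93 = 1.15 × 10⁷.
645 μg/mL / 1.15 × 10⁷ = 5.63 × 10⁻⁵ μg/mL = 56.3 ng/L.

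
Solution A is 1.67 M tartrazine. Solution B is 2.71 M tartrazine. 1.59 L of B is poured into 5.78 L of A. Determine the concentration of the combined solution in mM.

C_mix = (C_A·V_A + C_B·V_B)/(V_A + V_B) = (1.67×5.78 + 2.71×1.59) / 7.370 = 1.89 M = 1890 mM.

1890 mM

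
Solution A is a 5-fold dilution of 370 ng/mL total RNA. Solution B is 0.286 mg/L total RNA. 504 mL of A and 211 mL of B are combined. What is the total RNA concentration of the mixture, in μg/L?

C_A = 370 ng/mL / 5 = 74.0 ng/mL.
C_B = 0.286 mg/L = 286 ng/mL.
C_mix = (C_A·V_A + C_B·V_B)/(V_A + V_B) = (74.0×504 + 286×211) / 715.0 = 137 ng/mL = 137 μg/L.

137 μg/L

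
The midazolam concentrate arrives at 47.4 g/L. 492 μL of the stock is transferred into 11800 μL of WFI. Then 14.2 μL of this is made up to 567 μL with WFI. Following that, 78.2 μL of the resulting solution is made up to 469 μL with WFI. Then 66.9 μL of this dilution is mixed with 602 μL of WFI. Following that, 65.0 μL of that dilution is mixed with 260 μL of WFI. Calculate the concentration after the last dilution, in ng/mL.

Overall dilution factor = 24.98 × 39.93 × 5.997 × 9.999 × 5 = 2.99 × 10⁵.
47.4 g/L / 2.99 × 10⁵ = 1.58 × 10⁻⁴ g/L = 158 ng/mL.

158 ng/mL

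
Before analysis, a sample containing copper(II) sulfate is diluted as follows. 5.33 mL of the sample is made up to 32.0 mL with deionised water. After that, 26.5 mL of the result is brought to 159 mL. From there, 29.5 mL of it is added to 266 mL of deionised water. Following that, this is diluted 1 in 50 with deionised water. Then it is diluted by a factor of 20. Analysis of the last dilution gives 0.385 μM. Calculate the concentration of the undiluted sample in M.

0.139 M

Overall dilution factor = 6.004 × 6 × 10.02 × 50 × 20 = 3.61 × 10⁵.
Original = 0.385 μM × 3.61 × 10⁵ = 1.39 × 10⁵ μM = 0.139 M.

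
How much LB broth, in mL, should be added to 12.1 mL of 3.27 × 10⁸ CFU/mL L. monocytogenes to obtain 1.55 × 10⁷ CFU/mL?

V₂ = C₁V₁/C₂ = 3.27 × 10⁸ × 12.1 / 1.55 × 10⁷ = 255 mL.
Diluent to add = V₂ − V₁ = 255 − 12.1 = 243 mL.

243 mL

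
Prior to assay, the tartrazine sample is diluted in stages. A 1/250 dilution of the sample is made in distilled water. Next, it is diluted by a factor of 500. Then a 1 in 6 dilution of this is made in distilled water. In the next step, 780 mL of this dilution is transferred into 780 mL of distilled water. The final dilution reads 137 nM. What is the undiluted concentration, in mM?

Overall dilution factor = 250 × 500 × 6 × 2 = 1.50 × 10⁶.
Original = 137 nM × 1.50 × 10⁶ = 2.06 × 10⁸ nM = 205 mM.

205 mM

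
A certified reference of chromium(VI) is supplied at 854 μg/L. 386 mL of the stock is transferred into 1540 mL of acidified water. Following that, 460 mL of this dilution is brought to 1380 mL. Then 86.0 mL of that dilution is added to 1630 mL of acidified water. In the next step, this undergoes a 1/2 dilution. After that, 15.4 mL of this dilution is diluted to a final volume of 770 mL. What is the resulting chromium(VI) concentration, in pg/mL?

Overall dilution factor = 4.990 × 3 × 19.95 × 2 × 50 = 2.99 × 10⁴.
854 μg/L / 2.99 × 10⁴ = 0.0286 μg/L = 28.6 pg/mL.

28.6 pg/mL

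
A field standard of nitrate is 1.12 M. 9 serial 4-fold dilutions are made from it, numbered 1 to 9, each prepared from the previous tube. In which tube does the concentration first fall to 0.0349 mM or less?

tube 8

Tube n has concentration 1.12 M / 4ⁿ.
Need 4ⁿ ≥ 1.12 M / 0.0349 mM = 3.21 × 10⁴, so n ≥ 7.48.
First such tube: n = 8.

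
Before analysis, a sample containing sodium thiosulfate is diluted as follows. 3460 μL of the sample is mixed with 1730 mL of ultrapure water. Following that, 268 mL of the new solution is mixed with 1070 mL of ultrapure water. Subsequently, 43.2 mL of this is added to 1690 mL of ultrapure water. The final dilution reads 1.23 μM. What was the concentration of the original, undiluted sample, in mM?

Overall dilution factor = 501 × 4.993 × 40.12 = 1.00 × 10⁵.
Original = 1.23 μM × 1.00 × 10⁵ = 1.23 × 10⁵ μM = 123 mM.

123 mM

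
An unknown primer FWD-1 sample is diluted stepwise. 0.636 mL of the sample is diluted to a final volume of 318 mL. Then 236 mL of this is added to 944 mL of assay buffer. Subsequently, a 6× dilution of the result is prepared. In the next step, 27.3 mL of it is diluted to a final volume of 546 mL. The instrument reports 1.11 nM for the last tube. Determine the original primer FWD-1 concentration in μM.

333 μM

Overall dilution factor = 500 × 5 × 6 × 20 = 3.00 × 10⁵.
Original = 1.11 nM × 3.00 × 10⁵ = 3.33 × 10⁵ nM = 333 μM.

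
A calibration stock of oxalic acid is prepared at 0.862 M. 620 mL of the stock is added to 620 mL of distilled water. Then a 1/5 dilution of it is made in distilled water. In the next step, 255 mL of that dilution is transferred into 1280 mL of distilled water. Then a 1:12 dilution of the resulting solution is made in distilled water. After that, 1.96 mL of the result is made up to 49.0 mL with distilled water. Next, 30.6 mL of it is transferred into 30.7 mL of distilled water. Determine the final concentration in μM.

Overall dilution factor = 2 × 5 × 6.020 × 12 × 25 × 2.003 = 3.62 × 10⁴.
0.862 M / 3.62 × 10⁴ = 2.38 × 10⁻⁵ M = 23.8 μM.

23.8 μM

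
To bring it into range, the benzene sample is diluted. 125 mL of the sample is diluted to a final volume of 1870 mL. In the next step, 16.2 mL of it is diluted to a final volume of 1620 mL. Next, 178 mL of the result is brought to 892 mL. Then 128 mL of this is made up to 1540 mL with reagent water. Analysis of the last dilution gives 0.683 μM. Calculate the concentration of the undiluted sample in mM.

Overall dilution factor = 14.96 × 100 × 5.011 × 12.03 = 9.02 × 10⁴.
Original = 0.683 μM × 9.02 × 10⁴ = 6.16 × 10⁴ μM = 61.6 mM.

61.6 mM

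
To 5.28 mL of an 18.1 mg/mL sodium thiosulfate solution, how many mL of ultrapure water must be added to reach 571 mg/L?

162 mL

571 mg/L = 0.571 mg/mL.
V₂ = C₁V₁/C₂ = 18.1 × 5.28 / 0.571 = 167 mL.
Diluent to add = V₂ − V₁ = 167 − 5.28 = 162 mL.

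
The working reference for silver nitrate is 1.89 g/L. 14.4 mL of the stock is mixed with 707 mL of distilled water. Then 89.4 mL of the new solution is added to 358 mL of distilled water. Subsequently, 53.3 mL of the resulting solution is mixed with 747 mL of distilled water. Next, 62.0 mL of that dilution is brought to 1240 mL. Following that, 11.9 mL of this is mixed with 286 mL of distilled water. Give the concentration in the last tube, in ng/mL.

1.00 ng/mL

Overall dilution factor = 50.10 × 5.004 × 15.02 × 20 × 25.03 = 1.88 × 10⁶.
1.89 g/L / 1.88 × 10⁶ = 1.00 × 10⁻⁶ g/L = 1.00 ng/mL.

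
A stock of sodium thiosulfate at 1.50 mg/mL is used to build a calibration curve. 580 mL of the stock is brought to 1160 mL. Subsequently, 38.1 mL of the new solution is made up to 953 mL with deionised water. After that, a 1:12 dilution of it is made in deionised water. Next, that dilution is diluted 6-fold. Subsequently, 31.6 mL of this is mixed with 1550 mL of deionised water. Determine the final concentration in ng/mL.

8.32 ng/mL

Overall dilution factor = 2 × 25.01 × 12 × 6 × 50.05 = 1.80 × 10⁵.
1.50 mg/mL / 1.80 × 10⁵ = 8.32 × 10⁻⁶ mg/mL = 8.32 ng/mL.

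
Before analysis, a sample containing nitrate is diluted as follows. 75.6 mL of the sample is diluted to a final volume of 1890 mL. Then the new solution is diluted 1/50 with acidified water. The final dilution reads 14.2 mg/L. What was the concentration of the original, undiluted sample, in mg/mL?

17.8 mg/mL

Overall dilution factor = 25 × 50 = 1250.
Original = 14.2 mg/L × 1250 = 1.78 × 10⁴ mg/L = 17.8 mg/mL.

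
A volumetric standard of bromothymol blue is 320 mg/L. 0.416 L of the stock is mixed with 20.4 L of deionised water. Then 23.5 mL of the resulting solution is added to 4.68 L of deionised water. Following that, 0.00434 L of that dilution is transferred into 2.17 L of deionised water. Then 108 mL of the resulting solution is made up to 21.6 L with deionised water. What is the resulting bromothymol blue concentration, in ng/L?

Overall dilution factor = 50.04 × 200.1 × 501 × 200 = 1.00 × 10⁹.
320 mg/L / 1.00 × 10⁹ = 3.19 × 10⁻⁷ mg/L = 0.319 ng/L.

0.319 ng/L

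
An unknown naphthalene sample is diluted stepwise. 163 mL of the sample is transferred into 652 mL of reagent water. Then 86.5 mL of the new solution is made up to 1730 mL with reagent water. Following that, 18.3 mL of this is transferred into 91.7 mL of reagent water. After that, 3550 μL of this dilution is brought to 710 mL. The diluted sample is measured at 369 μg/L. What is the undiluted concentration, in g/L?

44.4 g/L

Overall dilution factor = 5 × 20 × 6.011 × 200 = 1.20 × 10⁵.
Original = 369 μg/L × 1.20 × 10⁵ = 4.44 × 10⁷ μg/L = 44.4 g/L.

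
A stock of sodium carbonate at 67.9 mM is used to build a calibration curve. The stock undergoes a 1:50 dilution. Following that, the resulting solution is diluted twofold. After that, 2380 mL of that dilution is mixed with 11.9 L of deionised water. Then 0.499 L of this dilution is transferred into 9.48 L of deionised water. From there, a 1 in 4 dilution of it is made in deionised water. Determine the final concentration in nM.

Overall dilution factor = 50 × 2 × 6 × 20.00 × 4 = 4.80 × 10⁴.
67.9 mM / 4.80 × 10⁴ = 1.41 × 10⁻³ mM = 1410 nM.

1410 nM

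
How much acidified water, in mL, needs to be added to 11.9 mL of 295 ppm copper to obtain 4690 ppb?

737 mL

4690 ppb = 4.69 ppm.
V₂ = C₁V₁/C₂ = 295 × 11.9 / 4.69 = 749 mL.
Diluent to add = V₂ − V₁ = 749 − 11.9 = 737 mL.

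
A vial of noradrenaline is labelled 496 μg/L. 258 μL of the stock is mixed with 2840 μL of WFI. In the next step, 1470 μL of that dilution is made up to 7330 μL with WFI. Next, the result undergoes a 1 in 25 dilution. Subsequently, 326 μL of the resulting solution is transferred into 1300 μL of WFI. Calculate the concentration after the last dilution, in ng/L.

Overall dilution factor = 12.01 × 4.986 × 25 × 4.988 = 7466.
496 μg/L / 7466 = 0.0664 μg/L = 66.4 ng/L.

66.4 ng/L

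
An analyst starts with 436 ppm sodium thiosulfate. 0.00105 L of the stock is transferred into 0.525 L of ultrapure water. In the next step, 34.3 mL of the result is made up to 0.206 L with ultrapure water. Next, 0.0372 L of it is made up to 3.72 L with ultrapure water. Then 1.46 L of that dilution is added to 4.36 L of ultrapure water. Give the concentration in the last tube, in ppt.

Overall dilution factor = 501 × 6.006 × 100 × 3.986 = 1.20 × 10⁶.
436 ppm / 1.20 × 10⁶ = 3.64 × 10⁻⁴ ppm = 364 ppt.

364 ppt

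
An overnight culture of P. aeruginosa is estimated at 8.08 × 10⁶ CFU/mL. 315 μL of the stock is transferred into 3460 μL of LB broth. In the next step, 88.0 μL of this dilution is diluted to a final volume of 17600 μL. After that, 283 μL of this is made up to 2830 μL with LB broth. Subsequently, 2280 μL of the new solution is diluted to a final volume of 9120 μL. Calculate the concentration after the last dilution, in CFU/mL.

Overall dilution factor = 11.98 × 200 × 10 × 4 = 9.59 × 10⁴.
8.08 × 10⁶ CFU/mL / 9.59 × 10⁴ = 84.3 CFU/mL.

84.3 CFU/mL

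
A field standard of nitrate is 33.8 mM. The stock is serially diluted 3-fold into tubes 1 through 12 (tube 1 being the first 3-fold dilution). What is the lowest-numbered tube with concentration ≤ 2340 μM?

Tube n has concentration 33.8 mM / 3ⁿ.
Need 3ⁿ ≥ 33.8 mM / 2340 μM = 14.4, so n ≥ 2.43.
First such tube: n = 3.

tube 3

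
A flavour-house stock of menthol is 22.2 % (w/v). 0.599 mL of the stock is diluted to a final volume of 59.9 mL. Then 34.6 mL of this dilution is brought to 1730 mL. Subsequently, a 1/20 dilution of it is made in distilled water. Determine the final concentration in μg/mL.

2.22 μg/mL

Overall dilution factor = 100 × 50 × 20 = 1.00 × 10⁵.
22.2 % (w/v) / 1.00 × 10⁵ = 2.22 × 10⁻⁴ % (w/v) = 2.22 μg/mL.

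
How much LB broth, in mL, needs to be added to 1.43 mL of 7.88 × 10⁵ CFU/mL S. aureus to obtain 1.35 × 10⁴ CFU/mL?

82.0 mL

V₂ = C₁V₁/C₂ = 7.88 × 10⁵ × 1.43 / 1.35 × 10⁴ = 83.5 mL.
Diluent to add = V₂ − V₁ = 83.5 − 1.43 = 82.0 mL.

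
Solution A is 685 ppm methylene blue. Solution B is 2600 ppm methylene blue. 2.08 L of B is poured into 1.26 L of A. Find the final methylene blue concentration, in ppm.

1880 ppm

C_mix = (C_A·V_A + C_B·V_B)/(V_A + V_B) = (685×1.26 + 2600×2.08) / 3.340 = 1878 ppm.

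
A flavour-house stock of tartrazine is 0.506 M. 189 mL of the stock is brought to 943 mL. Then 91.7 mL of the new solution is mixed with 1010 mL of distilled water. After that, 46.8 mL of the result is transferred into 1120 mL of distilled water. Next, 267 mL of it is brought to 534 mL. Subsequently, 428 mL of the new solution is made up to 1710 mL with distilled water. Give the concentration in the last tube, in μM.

Overall dilution factor = 4.989 × 12.01 × 24.93 × 2 × 3.995 = 1.19 × 10⁴.
0.506 M / 1.19 × 10⁴ = 4.24 × 10⁻⁵ M = 42.4 μM.

42.4 μM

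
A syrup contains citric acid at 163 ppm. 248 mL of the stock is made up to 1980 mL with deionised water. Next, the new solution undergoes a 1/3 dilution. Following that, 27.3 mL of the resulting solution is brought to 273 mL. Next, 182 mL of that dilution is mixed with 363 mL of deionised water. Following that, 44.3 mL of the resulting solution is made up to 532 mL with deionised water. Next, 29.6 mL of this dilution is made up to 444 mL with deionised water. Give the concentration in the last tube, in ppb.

Overall dilution factor = 7.984 × 3 × 10 × 2.995 × 12.01 × 15 = 1.29 × 10⁵.
163 ppm / 1.29 × 10⁵ = 1.26 × 10⁻³ ppm = 1.26 ppb.

1.26 ppb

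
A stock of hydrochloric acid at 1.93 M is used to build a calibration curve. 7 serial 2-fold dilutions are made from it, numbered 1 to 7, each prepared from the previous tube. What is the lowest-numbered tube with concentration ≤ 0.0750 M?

tube 5

Tube n has concentration 1.93 M / 2ⁿ.
Need 2ⁿ ≥ 1.93 M / 0.0750 M = 25.7, so n ≥ 4.69.
First such tube: n = 5.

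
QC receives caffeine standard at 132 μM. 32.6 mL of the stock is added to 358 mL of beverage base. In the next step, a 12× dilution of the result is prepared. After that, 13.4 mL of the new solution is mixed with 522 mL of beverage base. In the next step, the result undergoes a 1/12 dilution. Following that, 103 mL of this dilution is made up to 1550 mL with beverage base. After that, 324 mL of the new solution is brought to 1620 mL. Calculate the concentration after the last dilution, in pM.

Overall dilution factor = 11.98 × 12 × 39.96 × 12 × 15.05 × 5 = 5.19 × 10⁶.
132 μM / 5.19 × 10⁶ = 2.54 × 10⁻⁵ μM = 25.4 pM.

25.4 pM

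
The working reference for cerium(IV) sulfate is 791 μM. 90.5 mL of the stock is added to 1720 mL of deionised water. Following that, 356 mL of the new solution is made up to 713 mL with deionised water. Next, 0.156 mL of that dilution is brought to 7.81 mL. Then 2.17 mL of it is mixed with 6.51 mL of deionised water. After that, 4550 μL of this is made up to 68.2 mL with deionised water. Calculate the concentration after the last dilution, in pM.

Overall dilution factor = 20.01 × 2.003 × 50.06 × 4 × 14.99 = 1.20 × 10⁵.
791 μM / 1.20 × 10⁵ = 6.58 × 10⁻³ μM = 6580 pM.

6580 pM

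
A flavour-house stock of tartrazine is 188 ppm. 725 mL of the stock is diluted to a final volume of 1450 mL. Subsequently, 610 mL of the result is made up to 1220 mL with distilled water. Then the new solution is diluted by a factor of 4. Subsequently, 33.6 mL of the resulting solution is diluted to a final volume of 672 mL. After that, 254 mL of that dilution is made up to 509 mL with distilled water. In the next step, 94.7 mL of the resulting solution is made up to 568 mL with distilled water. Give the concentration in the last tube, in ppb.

48.9 ppb

Overall dilution factor = 2 × 2 × 4 × 20 × 2.004 × 5.998 = 3846.
188 ppm / 3846 = 0.0489 ppm = 48.9 ppb.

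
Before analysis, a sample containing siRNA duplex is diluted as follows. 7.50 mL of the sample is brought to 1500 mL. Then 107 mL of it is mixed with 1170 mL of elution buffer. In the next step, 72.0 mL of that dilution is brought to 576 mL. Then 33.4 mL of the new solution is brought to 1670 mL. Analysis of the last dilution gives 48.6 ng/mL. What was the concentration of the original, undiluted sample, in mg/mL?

46.4 mg/mL

Overall dilution factor = 200 × 11.93 × 8 × 50 = 9.55 × 10⁵.
Original = 48.6 ng/mL × 9.55 × 10⁵ = 4.64 × 10⁷ ng/mL = 46.4 mg/mL.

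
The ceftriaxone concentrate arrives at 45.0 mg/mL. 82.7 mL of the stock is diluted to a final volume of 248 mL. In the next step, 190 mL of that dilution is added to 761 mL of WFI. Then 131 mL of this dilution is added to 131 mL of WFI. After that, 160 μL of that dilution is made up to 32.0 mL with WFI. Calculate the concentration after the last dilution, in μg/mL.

7.50 μg/mL

Overall dilution factor = 2.999 × 5.005 × 2 × 200 = 6004.
45.0 mg/mL / 6004 = 7.50 × 10⁻³ mg/mL = 7.50 μg/mL.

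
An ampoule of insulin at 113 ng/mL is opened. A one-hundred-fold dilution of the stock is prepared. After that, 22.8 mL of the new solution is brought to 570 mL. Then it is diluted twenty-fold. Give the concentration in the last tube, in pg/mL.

2.26 pg/mL

Overall dilution factor = 100 × 25 × 20 = 5.00 × 10⁴.
113 ng/mL / 5.00 × 10⁴ = 2.26 × 10⁻³ ng/mL = 2.26 pg/mL.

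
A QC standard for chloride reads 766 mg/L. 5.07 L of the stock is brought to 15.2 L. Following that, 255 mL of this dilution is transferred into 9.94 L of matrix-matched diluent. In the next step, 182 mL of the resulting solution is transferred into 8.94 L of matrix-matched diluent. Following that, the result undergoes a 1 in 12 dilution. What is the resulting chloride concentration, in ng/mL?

Overall dilution factor = 2.998 × 39.98 × 50.12 × 12 = 7.21 × 10⁴.
766 mg/L / 7.21 × 10⁴ = 0.0106 mg/L = 10.6 ng/mL.

10.6 ng/mL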